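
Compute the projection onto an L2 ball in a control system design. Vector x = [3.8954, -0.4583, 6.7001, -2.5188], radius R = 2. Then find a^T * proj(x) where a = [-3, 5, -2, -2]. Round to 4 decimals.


Step 1: Compute ||x|| (intermediates to 6 decimals).
||x|| = sqrt(3.8954^2 + (-0.4583)^2 + 6.7001^2 + (-2.5188)^2) = 8.1621
Step 2: Project.
Since ||x|| > R, scale = R/||x|| = 2/8.1621 = 0.245035, proj(x) = scale * x
proj(x) = [0.954509, -0.1123, 1.641759, -0.617194]
Step 3: Dot product.
a^T * proj(x) = -3*0.954509 + 5*(-0.1123) - 2*1.641759 - 2*(-0.617194) = -5.4742


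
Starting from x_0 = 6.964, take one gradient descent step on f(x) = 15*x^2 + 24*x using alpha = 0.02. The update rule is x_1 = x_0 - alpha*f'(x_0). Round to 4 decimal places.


We compute the gradient at x_0 and apply the update.
f'(x) = 30*x + 24
f'(6.964) = 30*6.964 + 24 = 232.92
x_1 = 6.964 - 0.02*232.92 = 2.3056


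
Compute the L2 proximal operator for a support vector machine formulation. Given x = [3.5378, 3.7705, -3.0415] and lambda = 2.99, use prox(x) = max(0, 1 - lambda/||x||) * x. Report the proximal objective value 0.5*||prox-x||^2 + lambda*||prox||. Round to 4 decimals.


Step 1: Compute ||x||.
||x|| = 5.9986
Step 2: Compute scaling factor.
scale = max(0, 1 - 2.99/5.9986) = 0.5016
Step 3: prox(x) = [1.7744, 1.8911, -1.5255]
||prox(x)|| = 3.0086
Step 4: Proximal objective.
0.5*||prox-x||^2 = 4.4701
lambda*||prox|| = 8.9957
Total = 13.4658


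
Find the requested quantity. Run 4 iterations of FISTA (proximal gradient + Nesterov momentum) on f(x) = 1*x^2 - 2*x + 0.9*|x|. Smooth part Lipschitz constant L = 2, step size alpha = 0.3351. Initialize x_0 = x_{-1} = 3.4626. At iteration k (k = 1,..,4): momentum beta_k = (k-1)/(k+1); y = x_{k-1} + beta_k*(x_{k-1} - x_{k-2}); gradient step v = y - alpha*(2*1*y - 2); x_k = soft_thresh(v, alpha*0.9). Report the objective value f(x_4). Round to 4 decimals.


FISTA on f(x) = 1*x^2 - 2*x + 0.9*|x|
L = 2, alpha = 0.3351
Iteration 1: beta = 0.0, y = 3.4626 + 0.0*(3.4626 - 3.4626) = 3.4626
  grad(y) = 4.9252, v = y - alpha*grad = 1.8122
  prox(v) = soft_thresh(1.8122, 0.3016) = 1.5106
Iteration 2: beta = 0.3333, y = 1.5106 + 0.3333*(1.5106 - 3.4626) = 0.8599
  grad(y) = -0.2802, v = y - alpha*grad = 0.9538
  prox(v) = soft_thresh(0.9538, 0.3016) = 0.6522
Iteration 3: beta = 0.5, y = 0.6522 + 0.5*(0.6522 - 1.5106) = 0.223
  grad(y) = -1.554, v = y - alpha*grad = 0.7438
  prox(v) = soft_thresh(0.7438, 0.3016) = 0.4422
Iteration 4: beta = 0.6, y = 0.4422 + 0.6*(0.4422 - 0.6522) = 0.3161
  grad(y) = -1.3677, v = y - alpha*grad = 0.7745
  prox(v) = soft_thresh(0.7745, 0.3016) = 0.4729
f(x_4) = 1*0.4729^2 - 2*0.4729 + 0.9*|0.4729| = -0.2966


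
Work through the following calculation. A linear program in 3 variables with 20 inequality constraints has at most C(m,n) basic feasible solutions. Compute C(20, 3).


Each vertex corresponds to some choice of n active constraints out of m, so the number of vertices is at most C(m, n) = m! / (n!(m-n)!).
m = 20, n = 3
Numerator: 20 * 19 * 18
Denominator: 3! = 6
C(20, 3) = 1140


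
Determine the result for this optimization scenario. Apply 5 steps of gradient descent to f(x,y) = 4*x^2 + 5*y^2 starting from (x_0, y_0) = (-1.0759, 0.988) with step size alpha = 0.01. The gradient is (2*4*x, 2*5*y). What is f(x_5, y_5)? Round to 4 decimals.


Gradient descent on f(x,y) = 4*x^2 + 5*y^2.
Starting point: (-1.0759, 0.988), alpha = 0.01
Step 1: grad_x = 2*4*-1.0759 = -8.6072, grad_y = 2*5*0.988 = 9.88
  x_1 = -1.0759 - 0.01*-8.6072 = -0.9898
  y_1 = 0.988 - 0.01*9.88 = 0.8892
Step 2: grad_x = 2*4*-0.9898 = -7.9186, grad_y = 2*5*0.8892 = 8.892
  x_2 = -0.9898 - 0.01*-7.9186 = -0.9106
  y_2 = 0.8892 - 0.01*8.892 = 0.8003
Step 3: grad_x = 2*4*-0.9106 = -7.2851, grad_y = 2*5*0.8003 = 8.0028
  x_3 = -0.9106 - 0.01*-7.2851 = -0.8378
  y_3 = 0.8003 - 0.01*8.0028 = 0.7203
Step 4: grad_x = 2*4*-0.8378 = -6.7023, grad_y = 2*5*0.7203 = 7.2025
  x_4 = -0.8378 - 0.01*-6.7023 = -0.7708
  y_4 = 0.7203 - 0.01*7.2025 = 0.6482
Step 5: grad_x = 2*4*-0.7708 = -6.1661, grad_y = 2*5*0.6482 = 6.4823
  x_5 = -0.7708 - 0.01*-6.1661 = -0.7091
  y_5 = 0.6482 - 0.01*6.4823 = 0.5834
f(-0.7091, 0.5834) = 4*(-0.7091)^2 + 5*0.5834^2 = 3.7131


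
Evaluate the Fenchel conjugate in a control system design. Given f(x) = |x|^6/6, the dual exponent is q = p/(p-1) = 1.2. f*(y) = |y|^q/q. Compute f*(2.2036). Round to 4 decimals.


The conjugate exponent q satisfies 1/p + 1/q = 1.
p = 6, so q = 6/(6 - 1) = 1.2
|y|^q = 2.2036^1.2 = 2.5808
f*(2.2036) = 2.5808 / 1.2 = 2.1507


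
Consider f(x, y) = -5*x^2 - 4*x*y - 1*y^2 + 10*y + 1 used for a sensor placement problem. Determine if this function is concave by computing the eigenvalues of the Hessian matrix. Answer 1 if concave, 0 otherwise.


The Hessian of f(x,y) = -5*x^2 - 4*x*y - 1*y^2 + 10*y + 1 is:
H = [[-10, -4], [-4, -2]]
Trace = -10 - 2 = -12
Determinant = -10*-2 - (-4)^2 = 4
Discriminant = (-12)^2 - 4*4 = 128.0
Eigenvalues: lambda_1 = -11.6569, lambda_2 = -0.3431
The function is concave.

1


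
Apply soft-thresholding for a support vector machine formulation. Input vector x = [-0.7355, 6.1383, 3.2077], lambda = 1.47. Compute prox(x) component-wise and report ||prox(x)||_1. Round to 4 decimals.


Soft-thresholding with lambda = 1.47:
prox(-0.7355) = sign(-0.7355)*max(|-0.7355| - 1.47, 0) = 0.0
prox(6.1383) = sign(6.1383)*max(|6.1383| - 1.47, 0) = 4.6683
prox(3.2077) = sign(3.2077)*max(|3.2077| - 1.47, 0) = 1.7377
prox(x) = [0.0, 4.6683, 1.7377]
||prox(x)||_1 = 0.0 + 4.6683 + 1.7377 = 6.406


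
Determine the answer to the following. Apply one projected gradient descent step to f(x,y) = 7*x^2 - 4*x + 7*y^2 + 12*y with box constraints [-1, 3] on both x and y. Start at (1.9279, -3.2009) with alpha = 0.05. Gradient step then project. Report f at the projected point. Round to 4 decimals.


Step 1: Compute gradient at (1.9279, -3.2009).
grad_x = 2*7*1.9279 - 4 = 22.9906
grad_y = 2*7*-3.2009 + 12 = -32.8126
Step 2: Gradient step.
x_raw = 1.9279 - 0.05*22.9906 = 0.7784
y_raw = -3.2009 - 0.05*-32.8126 = -1.5603
Step 3: Project onto [-1, 3].
x_proj = clip(0.7784) = 0.7784
y_proj = clip(-1.5603) = -1.0
Step 4: Evaluate f.
f(0.7784, -1.0) = -3.8725


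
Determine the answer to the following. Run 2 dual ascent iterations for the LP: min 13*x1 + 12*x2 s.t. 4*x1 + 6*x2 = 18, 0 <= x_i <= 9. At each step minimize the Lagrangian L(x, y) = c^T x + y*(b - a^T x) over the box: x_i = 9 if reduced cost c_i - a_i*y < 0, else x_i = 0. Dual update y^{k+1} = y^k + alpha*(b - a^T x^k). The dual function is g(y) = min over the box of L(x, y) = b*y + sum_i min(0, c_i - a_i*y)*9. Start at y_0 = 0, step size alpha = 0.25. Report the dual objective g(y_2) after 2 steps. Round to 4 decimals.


Dual ascent for LP: min 13*x1 + 12*x2, 4*x1 + 6*x2 = 18, 0 <= x_i <= 9
Step 1: y^k = 0.0, reduced costs: (13.0, 12.0)
  x^k = (0.0, 0.0), subgradient = b - a^T x = 18.0
  y^{k+1} = 0.0 + 0.25*18.0 = 4.5
Step 2: y^k = 4.5, reduced costs: (-5.0, -15.0)
  x^k = (9.0, 9.0), subgradient = b - a^T x = -72.0
  y^{k+1} = 4.5 + 0.25*-72.0 = -13.5
Dual objective at y_2 = -13.5: reduced costs (67.0, 93.0), box minimizer x = (0.0, 0.0)
g(y_2) = b*y + (c1 - a1*y)*x1 + (c2 - a2*y)*x2 = 18*(-13.5) + 67.0*0.0 + 93.0*0.0 = -243.0 + 0.0 + 0.0 = -243.0


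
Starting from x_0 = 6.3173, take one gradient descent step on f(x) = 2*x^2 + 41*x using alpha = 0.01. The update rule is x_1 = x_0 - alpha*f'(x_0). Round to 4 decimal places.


We compute the gradient at x_0 and apply the update.
f'(x) = 4*x + 41
f'(6.3173) = 4*6.3173 + 41 = 66.2692
x_1 = 6.3173 - 0.01*66.2692 = 5.6546


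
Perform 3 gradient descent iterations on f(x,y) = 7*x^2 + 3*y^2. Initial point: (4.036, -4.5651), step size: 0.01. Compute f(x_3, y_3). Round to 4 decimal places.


Gradient descent on f(x,y) = 7*x^2 + 3*y^2.
Starting point: (4.036, -4.5651), alpha = 0.01
Step 1: grad_x = 2*7*4.036 = 56.504, grad_y = 2*3*-4.5651 = -27.3906
  x_1 = 4.036 - 0.01*56.504 = 3.471
  y_1 = -4.5651 - 0.01*-27.3906 = -4.2912
Step 2: grad_x = 2*7*3.471 = 48.5934, grad_y = 2*3*-4.2912 = -25.7472
  x_2 = 3.471 - 0.01*48.5934 = 2.985
  y_2 = -4.2912 - 0.01*-25.7472 = -4.0337
Step 3: grad_x = 2*7*2.985 = 41.7904, grad_y = 2*3*-4.0337 = -24.2023
  x_3 = 2.985 - 0.01*41.7904 = 2.5671
  y_3 = -4.0337 - 0.01*-24.2023 = -3.7917
f(2.5671, -3.7917) = 7*2.5671^2 + 3*(-3.7917)^2 = 89.2618


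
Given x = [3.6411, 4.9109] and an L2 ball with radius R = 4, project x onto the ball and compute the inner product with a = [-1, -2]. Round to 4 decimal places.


Step 1: Compute ||x|| (intermediates to 6 decimals).
||x|| = sqrt(3.6411^2 + 4.9109^2) = 6.113473
Step 2: Project.
Since ||x|| > R, scale = R/||x|| = 4/6.113473 = 0.654293, proj(x) = scale * x
proj(x) = [2.382346, 3.213167]
Step 3: Dot product.
a^T * proj(x) = -1*2.382346 - 2*3.213167 = -8.8087


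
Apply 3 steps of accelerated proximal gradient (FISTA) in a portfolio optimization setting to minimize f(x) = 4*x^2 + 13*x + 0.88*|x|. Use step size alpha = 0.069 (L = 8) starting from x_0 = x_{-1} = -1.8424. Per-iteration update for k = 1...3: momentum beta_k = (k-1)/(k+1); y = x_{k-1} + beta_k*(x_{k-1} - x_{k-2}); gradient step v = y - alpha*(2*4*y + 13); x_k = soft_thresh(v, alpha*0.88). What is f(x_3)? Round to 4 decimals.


FISTA on f(x) = 4*x^2 + 13*x + 0.88*|x|
L = 8, alpha = 0.069
Iteration 1: beta = 0.0, y = -1.8424 + 0.0*(-1.8424 + 1.8424) = -1.8424
  grad(y) = -1.7392, v = y - alpha*grad = -1.7224
  prox(v) = soft_thresh(-1.7224, 0.0607) = -1.6617
Iteration 2: beta = 0.3333, y = -1.6617 + 0.3333*(-1.6617 + 1.8424) = -1.6014
  grad(y) = 0.1885, v = y - alpha*grad = -1.6144
  prox(v) = soft_thresh(-1.6144, 0.0607) = -1.5537
Iteration 3: beta = 0.5, y = -1.5537 + 0.5*(-1.5537 + 1.6617) = -1.4997
  grad(y) = 1.002, v = y - alpha*grad = -1.5689
  prox(v) = soft_thresh(-1.5689, 0.0607) = -1.5082
f(x_3) = 4*(-1.5082)^2 + 13*(-1.5082) + 0.88*|-1.5082| = -9.1807


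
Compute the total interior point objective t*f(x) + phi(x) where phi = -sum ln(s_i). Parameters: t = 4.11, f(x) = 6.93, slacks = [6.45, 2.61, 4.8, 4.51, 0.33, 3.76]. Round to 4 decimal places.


Step 1: Compute log-barrier.
ln values: [1.8641, 0.9594, 1.5686, 1.5063, -1.1087, 1.3244]
phi = -(1.8641 + 0.9594 + 1.5686 + 1.5063 - 1.1087 + 1.3244) = -6.1141
Step 2: Compute augmented objective.
t*f(x) = 4.11*6.93 = 28.4823
Total = 28.4823 - 6.1141 = 22.3682


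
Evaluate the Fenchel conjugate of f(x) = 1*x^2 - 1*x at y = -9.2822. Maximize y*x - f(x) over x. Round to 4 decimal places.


f*(y) = sup_x {y*x - a*x^2 - b*x} = sup_x {(y-b)*x - a*x^2}
FOC: (y - b) - 2a*x = 0 => x* = (y - b)/(2a)
x* = (-9.2822 + 1)/(2*1) = -4.1411
f*(-9.2822) = (y-b)^2/(4a) = (-9.2822 + 1)^2/(4*1)
= 68.5948/4 = 17.1487


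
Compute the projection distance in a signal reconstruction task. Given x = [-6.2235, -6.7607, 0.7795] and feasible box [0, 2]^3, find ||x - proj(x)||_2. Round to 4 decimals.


Project each component onto [0, 2].
clip(-6.2235) = 0.0, clip(-6.7607) = 0.0, clip(0.7795) = 0.7795
Projection = [0.0, 0.0, 0.7795]
Squared diffs: [38.732, 45.7071, 0.0]
Distance = sqrt(84.4391) = 9.1891


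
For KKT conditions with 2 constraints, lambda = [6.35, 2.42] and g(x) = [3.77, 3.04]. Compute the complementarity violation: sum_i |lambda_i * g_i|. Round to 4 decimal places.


KKT complementary slackness check:
lambda_1 * g_1 = 6.35 * 3.77 = 23.9395
lambda_2 * g_2 = 2.42 * 3.04 = 7.3568
Total violation = 23.9395 + 7.3568 = 31.2963


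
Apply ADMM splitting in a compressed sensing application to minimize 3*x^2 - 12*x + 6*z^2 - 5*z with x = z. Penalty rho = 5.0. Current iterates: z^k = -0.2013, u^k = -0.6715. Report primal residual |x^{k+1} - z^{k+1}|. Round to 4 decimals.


ADMM iteration with rho = 5.0, z^k = -0.2013, u^k = -0.6715
Step 1: x-update.
Minimize 3*x^2 - 12*x + (5.0/2)*(x + 0.2013 - 0.6715)^2
FOC: (2*3 + 5.0)*x = 12 + 5.0*(-0.2013 + 0.6715)
x^{k+1} = 1.3046
Step 2: z-update.
Minimize 6*z^2 - 5*z + (5.0/2)*(1.3046 - z - 0.6715)^2
FOC: (2*6 + 5.0)*z = 5 + 5.0*(1.3046 - 0.6715)
z^{k+1} = 0.4803
Step 3: u-update.
u^{k+1} = -0.6715 + 1.3046 - 0.4803 = 0.1528
Step 4: Primal residual = |1.3046 - 0.4803| = 0.8243


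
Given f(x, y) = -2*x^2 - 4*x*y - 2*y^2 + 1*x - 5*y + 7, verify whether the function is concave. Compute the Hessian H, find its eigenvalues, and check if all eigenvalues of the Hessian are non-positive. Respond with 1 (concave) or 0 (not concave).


The Hessian of f(x,y) = -2*x^2 - 4*x*y - 2*y^2 + 1*x - 5*y + 7 is:
H = [[-4, -4], [-4, -4]]
Trace = -4 - 4 = -8
Determinant = -4*-4 - (-4)^2 = 0
Discriminant = (-8)^2 - 4*0 = 64.0
Eigenvalues: lambda_1 = -8.0, lambda_2 = 0.0
The function is concave.

1


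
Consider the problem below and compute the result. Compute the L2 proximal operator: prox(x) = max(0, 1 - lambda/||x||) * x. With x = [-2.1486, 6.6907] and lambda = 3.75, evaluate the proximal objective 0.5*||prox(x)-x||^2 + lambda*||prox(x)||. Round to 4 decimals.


Step 1: Compute ||x||.
||x|| = 7.0272
Step 2: Compute scaling factor.
scale = max(0, 1 - 3.75/7.0272) = 0.4664
Step 3: prox(x) = [-1.002, 3.1203]
||prox(x)|| = 3.2772
Step 4: Proximal objective.
0.5*||prox-x||^2 = 7.0313
lambda*||prox|| = 12.2895
Total = 19.3209


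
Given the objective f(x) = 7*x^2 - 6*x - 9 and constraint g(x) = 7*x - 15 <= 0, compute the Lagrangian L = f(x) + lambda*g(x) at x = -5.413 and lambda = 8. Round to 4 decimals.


Step 1: Evaluate f(x).
f(-5.413) = 7*(-5.413)^2 - 6*(-5.413) - 9 = 228.582
Step 2: Evaluate g(x).
g(-5.413) = 7*-5.413 - 15 = -52.891
Step 3: Compute Lagrangian.
L = 228.582 + 8*-52.891 = -194.546


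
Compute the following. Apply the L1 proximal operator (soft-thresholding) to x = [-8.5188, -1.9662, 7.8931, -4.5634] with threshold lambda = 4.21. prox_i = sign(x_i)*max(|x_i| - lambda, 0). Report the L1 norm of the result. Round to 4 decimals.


Soft-thresholding with lambda = 4.21:
prox(-8.5188) = sign(-8.5188)*max(|-8.5188| - 4.21, 0) = -4.3088
prox(-1.9662) = sign(-1.9662)*max(|-1.9662| - 4.21, 0) = 0.0
prox(7.8931) = sign(7.8931)*max(|7.8931| - 4.21, 0) = 3.6831
prox(-4.5634) = sign(-4.5634)*max(|-4.5634| - 4.21, 0) = -0.3534
prox(x) = [-4.3088, 0.0, 3.6831, -0.3534]
||prox(x)||_1 = 4.3088 + 0.0 + 3.6831 + 0.3534 = 8.3453


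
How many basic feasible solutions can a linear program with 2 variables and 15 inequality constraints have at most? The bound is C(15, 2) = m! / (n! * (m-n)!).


Each vertex corresponds to some choice of n active constraints out of m, so the number of vertices is at most C(m, n) = m! / (n!(m-n)!).
m = 15, n = 2
Numerator: 15 * 14
Denominator: 2! = 2
C(15, 2) = 105


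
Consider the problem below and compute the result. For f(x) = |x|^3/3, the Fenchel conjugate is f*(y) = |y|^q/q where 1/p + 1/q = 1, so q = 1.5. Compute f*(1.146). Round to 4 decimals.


The conjugate exponent q satisfies 1/p + 1/q = 1.
p = 3, so q = 3/(3 - 1) = 1.5
|y|^q = 1.146^1.5 = 1.2268
f*(1.146) = 1.2268 / 1.5 = 0.8179


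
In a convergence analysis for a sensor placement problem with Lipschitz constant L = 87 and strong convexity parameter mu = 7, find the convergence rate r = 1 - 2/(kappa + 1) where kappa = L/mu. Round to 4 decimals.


Step 1: Compute the condition number.
kappa = L/mu = 87/7 = 12.4286
Step 2: Compute the convergence rate.
r = 1 - 2/(kappa + 1) = 1 - 2*mu/(L + mu) = (L - mu)/(L + mu) = 80/94 = 0.8511


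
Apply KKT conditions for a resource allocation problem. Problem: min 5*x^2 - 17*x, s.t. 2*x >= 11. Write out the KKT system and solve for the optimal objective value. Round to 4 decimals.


Step 1: Try lambda = 0 (constraint inactive).
x_unc = 17/(2*5) = 1.7
Check: 2*1.7 = 3.4 < 11 -- violated!
Step 2: Constraint must be active: 2*x = 11
x* = 11/2 = 5.5
lambda = (2*5*5.5 - 17)/2 = 19.0
Step 3: Compute optimal value.
f(x*) = 5*5.5^2 - 17*5.5 = 57.75


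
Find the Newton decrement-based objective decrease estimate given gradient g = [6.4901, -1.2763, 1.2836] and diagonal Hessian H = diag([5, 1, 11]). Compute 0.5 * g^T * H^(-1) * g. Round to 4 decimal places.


Step 1: H is diagonal, so H^(-1) * g = [1.298, -1.2763, 0.1167].
Step 2: g^T H^(-1) g = sum_i g_i^2 / H_ii
  = (6.4901)^2/5 + (-1.2763)^2/1 + (1.2836)^2/11
  = 8.4243 + 1.6289 + 0.1498 = 10.203
Step 3: Objective decrease = 0.5 * g^T H^(-1) g = 5.1015


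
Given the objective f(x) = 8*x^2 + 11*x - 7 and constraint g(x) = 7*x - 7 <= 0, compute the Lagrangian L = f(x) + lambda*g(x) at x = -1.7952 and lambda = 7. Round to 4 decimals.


Step 1: Evaluate f(x).
f(-1.7952) = 8*(-1.7952)^2 + 11*(-1.7952) - 7 = -0.9653
Step 2: Evaluate g(x).
g(-1.7952) = 7*-1.7952 - 7 = -19.5664
Step 3: Compute Lagrangian.
L = -0.9653 + 7*-19.5664 = -137.9301


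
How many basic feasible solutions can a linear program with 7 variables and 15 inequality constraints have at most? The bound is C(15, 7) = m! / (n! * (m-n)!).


Each vertex corresponds to some choice of n active constraints out of m, so the number of vertices is at most C(m, n) = m! / (n!(m-n)!).
m = 15, n = 7
Numerator: 15 * 14 * 13 * 12 * 11 * 10 * 9
Denominator: 7! = 5040
C(15, 7) = 6435


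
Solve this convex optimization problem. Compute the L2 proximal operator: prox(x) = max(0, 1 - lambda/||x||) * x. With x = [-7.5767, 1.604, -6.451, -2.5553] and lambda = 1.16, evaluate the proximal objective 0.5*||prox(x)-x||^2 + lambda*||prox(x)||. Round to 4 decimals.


Step 1: Compute ||x||.
||x|| = 10.3983
Step 2: Compute scaling factor.
scale = max(0, 1 - 1.16/10.3983) = 0.8884
Step 3: prox(x) = [-6.7315, 1.4251, -5.7313, -2.2702]
||prox(x)|| = 9.2383
Step 4: Proximal objective.
0.5*||prox-x||^2 = 0.6728
lambda*||prox|| = 10.7164
Total = 11.3892


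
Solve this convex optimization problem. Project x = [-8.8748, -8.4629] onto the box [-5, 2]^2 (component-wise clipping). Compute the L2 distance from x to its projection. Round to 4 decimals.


Project each component onto [-5, 2].
clip(-8.8748) = -5.0, clip(-8.4629) = -5.0
Projection = [-5.0, -5.0]
Squared diffs: [15.0141, 11.9917]
Distance = sqrt(27.0058) = 5.1967


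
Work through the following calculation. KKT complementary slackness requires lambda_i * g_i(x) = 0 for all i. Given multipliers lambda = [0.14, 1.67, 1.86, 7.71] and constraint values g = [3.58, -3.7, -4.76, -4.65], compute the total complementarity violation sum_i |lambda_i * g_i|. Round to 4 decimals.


KKT complementary slackness check:
lambda_1 * g_1 = 0.14 * 3.58 = 0.5012
lambda_2 * g_2 = 1.67 * -3.7 = -6.179
lambda_3 * g_3 = 1.86 * -4.76 = -8.8536
lambda_4 * g_4 = 7.71 * -4.65 = -35.8515
Total violation = 0.5012 + 6.179 + 8.8536 + 35.8515 = 51.3853


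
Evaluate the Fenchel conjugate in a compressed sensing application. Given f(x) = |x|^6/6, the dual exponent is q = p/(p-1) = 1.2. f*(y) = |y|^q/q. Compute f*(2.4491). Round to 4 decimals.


The conjugate exponent q satisfies 1/p + 1/q = 1.
p = 6, so q = 6/(6 - 1) = 1.2
|y|^q = 2.4491^1.2 = 2.9296
f*(2.4491) = 2.9296 / 1.2 = 2.4413


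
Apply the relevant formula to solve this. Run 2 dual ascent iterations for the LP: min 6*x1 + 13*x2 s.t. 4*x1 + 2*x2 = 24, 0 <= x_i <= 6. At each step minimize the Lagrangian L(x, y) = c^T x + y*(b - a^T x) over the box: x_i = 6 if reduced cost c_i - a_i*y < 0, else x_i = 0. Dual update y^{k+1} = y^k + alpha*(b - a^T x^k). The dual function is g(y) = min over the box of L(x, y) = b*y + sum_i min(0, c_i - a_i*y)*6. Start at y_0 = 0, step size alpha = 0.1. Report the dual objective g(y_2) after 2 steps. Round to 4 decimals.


Dual ascent for LP: min 6*x1 + 13*x2, 4*x1 + 2*x2 = 24, 0 <= x_i <= 6
Step 1: y^k = 0.0, reduced costs: (6.0, 13.0)
  x^k = (0.0, 0.0), subgradient = b - a^T x = 24.0
  y^{k+1} = 0.0 + 0.1*24.0 = 2.4
Step 2: y^k = 2.4, reduced costs: (-3.6, 8.2)
  x^k = (6.0, 0.0), subgradient = b - a^T x = 0.0
  y^{k+1} = 2.4 + 0.1*0.0 = 2.4
Dual objective at y_2 = 2.4: reduced costs (-3.6, 8.2), box minimizer x = (6.0, 0.0)
g(y_2) = b*y + (c1 - a1*y)*x1 + (c2 - a2*y)*x2 = 24*2.4 + (-3.6)*6.0 + 8.2*0.0 = 57.6 - 21.6 + 0.0 = 36.0


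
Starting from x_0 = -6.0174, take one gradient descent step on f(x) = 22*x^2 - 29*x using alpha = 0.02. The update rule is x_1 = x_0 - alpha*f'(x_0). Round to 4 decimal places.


We compute the gradient at x_0 and apply the update.
f'(x) = 44*x - 29
f'(-6.0174) = 44*-6.0174 - 29 = -293.7656
x_1 = -6.0174 - 0.02*-293.7656 = -0.1421


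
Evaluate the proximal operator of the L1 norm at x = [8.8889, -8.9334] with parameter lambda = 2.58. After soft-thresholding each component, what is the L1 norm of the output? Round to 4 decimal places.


Soft-thresholding with lambda = 2.58:
prox(8.8889) = sign(8.8889)*max(|8.8889| - 2.58, 0) = 6.3089
prox(-8.9334) = sign(-8.9334)*max(|-8.9334| - 2.58, 0) = -6.3534
prox(x) = [6.3089, -6.3534]
||prox(x)||_1 = 6.3089 + 6.3534 = 12.6623


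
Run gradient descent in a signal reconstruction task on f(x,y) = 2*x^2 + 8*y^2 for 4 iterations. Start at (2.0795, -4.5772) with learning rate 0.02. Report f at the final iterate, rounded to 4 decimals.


Gradient descent on f(x,y) = 2*x^2 + 8*y^2.
Starting point: (2.0795, -4.5772), alpha = 0.02
Step 1: grad_x = 2*2*2.0795 = 8.318, grad_y = 2*8*-4.5772 = -73.2352
  x_1 = 2.0795 - 0.02*8.318 = 1.9131
  y_1 = -4.5772 - 0.02*-73.2352 = -3.1125
Step 2: grad_x = 2*2*1.9131 = 7.6526, grad_y = 2*8*-3.1125 = -49.7999
  x_2 = 1.9131 - 0.02*7.6526 = 1.7601
  y_2 = -3.1125 - 0.02*-49.7999 = -2.1165
Step 3: grad_x = 2*2*1.7601 = 7.0404, grad_y = 2*8*-2.1165 = -33.864
  x_3 = 1.7601 - 0.02*7.0404 = 1.6193
  y_3 = -2.1165 - 0.02*-33.864 = -1.4392
Step 4: grad_x = 2*2*1.6193 = 6.4771, grad_y = 2*8*-1.4392 = -23.0275
  x_4 = 1.6193 - 0.02*6.4771 = 1.4897
  y_4 = -1.4392 - 0.02*-23.0275 = -0.9787
f(1.4897, -0.9787) = 2*1.4897^2 + 8*(-0.9787)^2 = 12.101


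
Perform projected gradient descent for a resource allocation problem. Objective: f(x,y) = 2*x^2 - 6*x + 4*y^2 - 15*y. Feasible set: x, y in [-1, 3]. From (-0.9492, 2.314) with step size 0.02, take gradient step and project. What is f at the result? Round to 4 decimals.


Step 1: Compute gradient at (-0.9492, 2.314).
grad_x = 2*2*-0.9492 - 6 = -9.7968
grad_y = 2*4*2.314 - 15 = 3.512
Step 2: Gradient step.
x_raw = -0.9492 - 0.02*-9.7968 = -0.7533
y_raw = 2.314 - 0.02*3.512 = 2.2438
Step 3: Project onto [-1, 3].
x_proj = clip(-0.7533) = -0.7533
y_proj = clip(2.2438) = 2.2438
Step 4: Evaluate f.
f(-0.7533, 2.2438) = -7.8642


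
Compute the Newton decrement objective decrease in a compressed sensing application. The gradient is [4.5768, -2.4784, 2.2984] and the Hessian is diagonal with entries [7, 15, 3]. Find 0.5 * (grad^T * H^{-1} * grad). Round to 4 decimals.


Step 1: H is diagonal, so H^(-1) * g = [0.6538, -0.1652, 0.7661].
Step 2: g^T H^(-1) g = sum_i g_i^2 / H_ii
  = (4.5768)^2/7 + (-2.4784)^2/15 + (2.2984)^2/3
  = 2.9924 + 0.4095 + 1.7609 = 5.1628
Step 3: Objective decrease = 0.5 * g^T H^(-1) g = 2.5814


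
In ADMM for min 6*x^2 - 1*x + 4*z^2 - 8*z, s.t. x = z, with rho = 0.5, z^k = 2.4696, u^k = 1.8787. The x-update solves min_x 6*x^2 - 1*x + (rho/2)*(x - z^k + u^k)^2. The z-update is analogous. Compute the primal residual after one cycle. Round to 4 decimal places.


ADMM iteration with rho = 0.5, z^k = 2.4696, u^k = 1.8787
Step 1: x-update.
Minimize 6*x^2 - 1*x + (0.5/2)*(x - 2.4696 + 1.8787)^2
FOC: (2*6 + 0.5)*x = 1 + 0.5*(2.4696 - 1.8787)
x^{k+1} = 0.1036
Step 2: z-update.
Minimize 4*z^2 - 8*z + (0.5/2)*(0.1036 - z + 1.8787)^2
FOC: (2*4 + 0.5)*z = 8 + 0.5*(0.1036 + 1.8787)
z^{k+1} = 1.0578
Step 3: u-update.
u^{k+1} = 1.8787 + 0.1036 - 1.0578 = 0.9246
Step 4: Primal residual = |0.1036 - 1.0578| = 0.9541


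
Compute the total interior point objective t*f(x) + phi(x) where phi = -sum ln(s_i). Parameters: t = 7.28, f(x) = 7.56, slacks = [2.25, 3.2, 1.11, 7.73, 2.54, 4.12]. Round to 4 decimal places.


Step 1: Compute log-barrier.
ln values: [0.8109, 1.1632, 0.1044, 2.0451, 0.9322, 1.4159]
phi = -(0.8109 + 1.1632 + 0.1044 + 2.0451 + 0.9322 + 1.4159) = -6.4716
Step 2: Compute augmented objective.
t*f(x) = 7.28*7.56 = 55.0368
Total = 55.0368 - 6.4716 = 48.5652


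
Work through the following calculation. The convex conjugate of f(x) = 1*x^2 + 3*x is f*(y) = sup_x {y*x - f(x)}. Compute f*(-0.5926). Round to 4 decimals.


f*(y) = sup_x {y*x - a*x^2 - b*x} = sup_x {(y-b)*x - a*x^2}
FOC: (y - b) - 2a*x = 0 => x* = (y - b)/(2a)
x* = (-0.5926 - 3)/(2*1) = -1.7963
f*(-0.5926) = (y-b)^2/(4a) = (-0.5926 - 3)^2/(4*1)
= 12.9068/4 = 3.2267


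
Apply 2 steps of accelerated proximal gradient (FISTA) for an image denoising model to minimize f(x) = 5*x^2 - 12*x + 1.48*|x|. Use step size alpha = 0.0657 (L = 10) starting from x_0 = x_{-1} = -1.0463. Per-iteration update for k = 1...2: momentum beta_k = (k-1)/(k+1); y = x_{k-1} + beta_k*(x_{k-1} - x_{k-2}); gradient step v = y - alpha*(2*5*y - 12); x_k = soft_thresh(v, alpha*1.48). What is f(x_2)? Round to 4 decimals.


FISTA on f(x) = 5*x^2 - 12*x + 1.48*|x|
L = 10, alpha = 0.0657
Iteration 1: beta = 0.0, y = -1.0463 + 0.0*(-1.0463 + 1.0463) = -1.0463
  grad(y) = -22.463, v = y - alpha*grad = 0.4295
  prox(v) = soft_thresh(0.4295, 0.0972) = 0.3323
Iteration 2: beta = 0.3333, y = 0.3323 + 0.3333*(0.3323 + 1.0463) = 0.7918
  grad(y) = -4.0819, v = y - alpha*grad = 1.06
  prox(v) = soft_thresh(1.06, 0.0972) = 0.9628
f(x_2) = 5*0.9628^2 - 12*0.9628 + 1.48*|0.9628| = -5.4937


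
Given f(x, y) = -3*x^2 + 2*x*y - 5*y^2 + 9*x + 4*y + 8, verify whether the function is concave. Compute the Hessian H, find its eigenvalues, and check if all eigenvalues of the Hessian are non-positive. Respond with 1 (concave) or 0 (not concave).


The Hessian of f(x,y) = -3*x^2 + 2*x*y - 5*y^2 + 9*x + 4*y + 8 is:
H = [[-6, 2], [2, -10]]
Trace = -6 - 10 = -16
Determinant = -6*-10 - (2)^2 = 56
Discriminant = (-16)^2 - 4*56 = 32.0
Eigenvalues: lambda_1 = -10.8284, lambda_2 = -5.1716
The function is concave.

1


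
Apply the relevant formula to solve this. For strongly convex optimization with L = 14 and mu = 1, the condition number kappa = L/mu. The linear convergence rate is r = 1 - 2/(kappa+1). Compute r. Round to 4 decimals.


Step 1: Compute the condition number.
kappa = L/mu = 14/1 = 14.0
Step 2: Compute the convergence rate.
r = 1 - 2/(kappa + 1) = 1 - 2*mu/(L + mu) = (L - mu)/(L + mu) = 13/15 = 0.8667


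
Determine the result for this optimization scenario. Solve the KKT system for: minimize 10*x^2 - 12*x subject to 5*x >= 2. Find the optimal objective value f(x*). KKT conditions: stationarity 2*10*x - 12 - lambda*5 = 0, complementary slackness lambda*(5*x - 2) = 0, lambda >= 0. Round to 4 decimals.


Step 1: Try lambda = 0 (constraint inactive).
Stationarity: 2*10*x - 12 = 0
x* = 12/(2*10) = 0.6
Check constraint: 5*0.6 = 3.0 >= 2 -- satisfied.
Step 2: Compute optimal value.
f(x*) = 10*0.6^2 - 12*0.6 = -3.6


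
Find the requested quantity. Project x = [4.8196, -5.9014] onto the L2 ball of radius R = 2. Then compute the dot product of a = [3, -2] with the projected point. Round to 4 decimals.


Step 1: Compute ||x|| (intermediates to 6 decimals).
||x|| = sqrt(4.8196^2 + (-5.9014)^2) = 7.619388
Step 2: Project.
Since ||x|| > R, scale = R/||x|| = 2/7.619388 = 0.262488, proj(x) = scale * x
proj(x) = [1.265087, -1.549047]
Step 3: Dot product.
a^T * proj(x) = 3*1.265087 - 2*(-1.549047) = 6.8934


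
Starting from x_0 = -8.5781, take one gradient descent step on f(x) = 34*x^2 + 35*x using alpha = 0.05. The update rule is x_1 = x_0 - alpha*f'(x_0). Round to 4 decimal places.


We compute the gradient at x_0 and apply the update.
f'(x) = 68*x + 35
f'(-8.5781) = 68*-8.5781 + 35 = -548.3108
x_1 = -8.5781 - 0.05*-548.3108 = 18.8374


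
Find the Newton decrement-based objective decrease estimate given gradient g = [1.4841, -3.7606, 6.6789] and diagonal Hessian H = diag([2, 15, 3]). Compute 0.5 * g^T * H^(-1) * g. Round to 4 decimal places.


Step 1: H is diagonal, so H^(-1) * g = [0.7421, -0.2507, 2.2263].
Step 2: g^T H^(-1) g = sum_i g_i^2 / H_ii
  = (1.4841)^2/2 + (-3.7606)^2/15 + (6.6789)^2/3
  = 1.1013 + 0.9428 + 14.8692 = 16.9133
Step 3: Objective decrease = 0.5 * g^T H^(-1) g = 8.4567


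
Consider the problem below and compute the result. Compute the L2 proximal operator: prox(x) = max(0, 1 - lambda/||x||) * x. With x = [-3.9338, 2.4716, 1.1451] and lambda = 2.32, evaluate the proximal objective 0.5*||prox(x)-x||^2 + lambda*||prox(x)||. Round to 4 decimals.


Step 1: Compute ||x||.
||x|| = 4.7849
Step 2: Compute scaling factor.
scale = max(0, 1 - 2.32/4.7849) = 0.5151
Step 3: prox(x) = [-2.0264, 1.2732, 0.5899]
||prox(x)|| = 2.4649
Step 4: Proximal objective.
0.5*||prox-x||^2 = 2.6912
lambda*||prox|| = 5.7186
Total = 8.4097


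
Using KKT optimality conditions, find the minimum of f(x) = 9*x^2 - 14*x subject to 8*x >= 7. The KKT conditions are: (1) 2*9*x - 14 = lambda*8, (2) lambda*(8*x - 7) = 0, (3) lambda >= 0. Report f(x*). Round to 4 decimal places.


Step 1: Try lambda = 0 (constraint inactive).
x_unc = 14/(2*9) = 0.7778
Check: 8*0.7778 = 6.2224 < 7 -- violated!
Step 2: Constraint must be active: 8*x = 7
x* = 7/8 = 0.875
lambda = (2*9*0.875 - 14)/8 = 0.2188
Step 3: Compute optimal value.
f(x*) = 9*0.875^2 - 14*0.875 = -5.3594


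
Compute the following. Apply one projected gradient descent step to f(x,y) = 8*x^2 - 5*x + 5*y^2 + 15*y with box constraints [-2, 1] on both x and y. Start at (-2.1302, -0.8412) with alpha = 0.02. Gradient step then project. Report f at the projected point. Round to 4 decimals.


Step 1: Compute gradient at (-2.1302, -0.8412).
grad_x = 2*8*-2.1302 - 5 = -39.0832
grad_y = 2*5*-0.8412 + 15 = 6.588
Step 2: Gradient step.
x_raw = -2.1302 - 0.02*-39.0832 = -1.3485
y_raw = -0.8412 - 0.02*6.588 = -0.973
Step 3: Project onto [-2, 1].
x_proj = clip(-1.3485) = -1.3485
y_proj = clip(-0.973) = -0.973
Step 4: Evaluate f.
f(-1.3485, -0.973) = 11.4299


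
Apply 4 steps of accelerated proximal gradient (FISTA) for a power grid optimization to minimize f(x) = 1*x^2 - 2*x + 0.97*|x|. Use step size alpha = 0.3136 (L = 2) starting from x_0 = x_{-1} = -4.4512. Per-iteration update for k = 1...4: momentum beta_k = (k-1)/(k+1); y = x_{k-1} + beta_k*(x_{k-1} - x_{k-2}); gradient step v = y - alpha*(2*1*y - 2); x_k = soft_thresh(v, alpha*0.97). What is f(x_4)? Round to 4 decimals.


FISTA on f(x) = 1*x^2 - 2*x + 0.97*|x|
L = 2, alpha = 0.3136
Iteration 1: beta = 0.0, y = -4.4512 + 0.0*(-4.4512 + 4.4512) = -4.4512
  grad(y) = -10.9024, v = y - alpha*grad = -1.0322
  prox(v) = soft_thresh(-1.0322, 0.3042) = -0.728
Iteration 2: beta = 0.3333, y = -0.728 + 0.3333*(-0.728 + 4.4512) = 0.513
  grad(y) = -0.9739, v = y - alpha*grad = 0.8185
  prox(v) = soft_thresh(0.8185, 0.3042) = 0.5143
Iteration 3: beta = 0.5, y = 0.5143 + 0.5*(0.5143 + 0.728) = 1.1354
  grad(y) = 0.2708, v = y - alpha*grad = 1.0505
  prox(v) = soft_thresh(1.0505, 0.3042) = 0.7463
Iteration 4: beta = 0.6, y = 0.7463 + 0.6*(0.7463 - 0.5143) = 0.8855
  grad(y) = -0.229, v = y - alpha*grad = 0.9573
  prox(v) = soft_thresh(0.9573, 0.3042) = 0.6531
f(x_4) = 1*0.6531^2 - 2*0.6531 + 0.97*|0.6531| = -0.2461


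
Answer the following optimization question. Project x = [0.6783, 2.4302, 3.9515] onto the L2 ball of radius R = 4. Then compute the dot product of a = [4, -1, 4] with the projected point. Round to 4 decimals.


Step 1: Compute ||x|| (intermediates to 6 decimals).
||x|| = sqrt(0.6783^2 + 2.4302^2 + 3.9515^2) = 4.688317
Step 2: Project.
Since ||x|| > R, scale = R/||x|| = 4/4.688317 = 0.853185, proj(x) = scale * x
proj(x) = [0.578715, 2.07341, 3.371361]
Step 3: Dot product.
a^T * proj(x) = 4*0.578715 - 1*2.07341 + 4*3.371361 = 13.7269


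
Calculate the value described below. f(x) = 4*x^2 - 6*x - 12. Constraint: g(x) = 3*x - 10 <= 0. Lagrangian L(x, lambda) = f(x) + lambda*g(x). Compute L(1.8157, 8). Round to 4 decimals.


Step 1: Evaluate f(x).
f(1.8157) = 4*1.8157^2 - 6*1.8157 - 12 = -9.7071
Step 2: Evaluate g(x).
g(1.8157) = 3*1.8157 - 10 = -4.5529
Step 3: Compute Lagrangian.
L = -9.7071 + 8*-4.5529 = -46.1303


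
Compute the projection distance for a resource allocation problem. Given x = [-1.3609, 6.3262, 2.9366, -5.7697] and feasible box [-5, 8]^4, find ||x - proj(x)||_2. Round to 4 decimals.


Project each component onto [-5, 8].
clip(-1.3609) = -1.3609, clip(6.3262) = 6.3262, clip(2.9366) = 2.9366, clip(-5.7697) = -5.0
Projection = [-1.3609, 6.3262, 2.9366, -5.0]
Squared diffs: [0.0, 0.0, 0.0, 0.5924]
Distance = sqrt(0.5924) = 0.7697


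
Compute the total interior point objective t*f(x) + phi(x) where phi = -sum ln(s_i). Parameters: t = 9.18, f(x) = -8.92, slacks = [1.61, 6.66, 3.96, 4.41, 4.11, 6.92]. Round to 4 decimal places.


Step 1: Compute log-barrier.
ln values: [0.4762, 1.8961, 1.3762, 1.4839, 1.4134, 1.9344]
phi = -(0.4762 + 1.8961 + 1.3762 + 1.4839 + 1.4134 + 1.9344) = -8.5803
Step 2: Compute augmented objective.
t*f(x) = 9.18*-8.92 = -81.8856
Total = -81.8856 - 8.5803 = -90.4659


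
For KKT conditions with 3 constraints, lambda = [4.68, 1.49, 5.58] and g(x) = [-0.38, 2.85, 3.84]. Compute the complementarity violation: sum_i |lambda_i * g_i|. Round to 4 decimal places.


KKT complementary slackness check:
lambda_1 * g_1 = 4.68 * -0.38 = -1.7784
lambda_2 * g_2 = 1.49 * 2.85 = 4.2465
lambda_3 * g_3 = 5.58 * 3.84 = 21.4272
Total violation = 1.7784 + 4.2465 + 21.4272 = 27.4521


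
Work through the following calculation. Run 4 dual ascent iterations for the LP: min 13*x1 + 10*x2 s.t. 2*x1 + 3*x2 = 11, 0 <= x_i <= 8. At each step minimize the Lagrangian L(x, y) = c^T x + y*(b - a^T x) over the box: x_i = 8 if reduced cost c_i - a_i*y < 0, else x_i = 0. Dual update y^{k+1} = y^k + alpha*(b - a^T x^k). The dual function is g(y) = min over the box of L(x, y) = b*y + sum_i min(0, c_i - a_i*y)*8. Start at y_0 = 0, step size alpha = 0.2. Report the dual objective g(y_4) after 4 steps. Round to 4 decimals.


Dual ascent for LP: min 13*x1 + 10*x2, 2*x1 + 3*x2 = 11, 0 <= x_i <= 8
Step 1: y^k = 0.0, reduced costs: (13.0, 10.0)
  x^k = (0.0, 0.0), subgradient = b - a^T x = 11.0
  y^{k+1} = 0.0 + 0.2*11.0 = 2.2
Step 2: y^k = 2.2, reduced costs: (8.6, 3.4)
  x^k = (0.0, 0.0), subgradient = b - a^T x = 11.0
  y^{k+1} = 2.2 + 0.2*11.0 = 4.4
Step 3: y^k = 4.4, reduced costs: (4.2, -3.2)
  x^k = (0.0, 8.0), subgradient = b - a^T x = -13.0
  y^{k+1} = 4.4 + 0.2*-13.0 = 1.8
Step 4: y^k = 1.8, reduced costs: (9.4, 4.6)
  x^k = (0.0, 0.0), subgradient = b - a^T x = 11.0
  y^{k+1} = 1.8 + 0.2*11.0 = 4.0
Dual objective at y_4 = 4.0: reduced costs (5.0, -2.0), box minimizer x = (0.0, 8.0)
g(y_4) = b*y + (c1 - a1*y)*x1 + (c2 - a2*y)*x2 = 11*4.0 + 5.0*0.0 + (-2.0)*8.0 = 44.0 + 0.0 - 16.0 = 28.0


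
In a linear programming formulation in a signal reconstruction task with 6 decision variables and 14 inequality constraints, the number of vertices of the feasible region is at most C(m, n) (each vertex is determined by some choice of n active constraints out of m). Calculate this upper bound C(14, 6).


Each vertex corresponds to some choice of n active constraints out of m, so the number of vertices is at most C(m, n) = m! / (n!(m-n)!).
m = 14, n = 6
Numerator: 14 * 13 * 12 * 11 * 10 * 9
Denominator: 6! = 720
C(14, 6) = 3003


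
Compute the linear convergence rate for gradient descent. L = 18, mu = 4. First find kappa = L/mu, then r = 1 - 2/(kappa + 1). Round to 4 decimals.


Step 1: Compute the condition number.
kappa = L/mu = 18/4 = 4.5
Step 2: Compute the convergence rate.
r = 1 - 2/(kappa + 1) = 1 - 2*mu/(L + mu) = (L - mu)/(L + mu) = 14/22 = 0.6364


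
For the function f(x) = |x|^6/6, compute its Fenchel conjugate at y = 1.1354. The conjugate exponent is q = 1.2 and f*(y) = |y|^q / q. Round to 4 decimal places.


The conjugate exponent q satisfies 1/p + 1/q = 1.
p = 6, so q = 6/(6 - 1) = 1.2
|y|^q = 1.1354^1.2 = 1.1646
f*(1.1354) = 1.1646 / 1.2 = 0.9705


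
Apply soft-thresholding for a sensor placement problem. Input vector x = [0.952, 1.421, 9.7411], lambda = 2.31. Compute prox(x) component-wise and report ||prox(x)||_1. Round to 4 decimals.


Soft-thresholding with lambda = 2.31:
prox(0.952) = sign(0.952)*max(|0.952| - 2.31, 0) = 0.0
prox(1.421) = sign(1.421)*max(|1.421| - 2.31, 0) = 0.0
prox(9.7411) = sign(9.7411)*max(|9.7411| - 2.31, 0) = 7.4311
prox(x) = [0.0, 0.0, 7.4311]
||prox(x)||_1 = 0.0 + 0.0 + 7.4311 = 7.4311


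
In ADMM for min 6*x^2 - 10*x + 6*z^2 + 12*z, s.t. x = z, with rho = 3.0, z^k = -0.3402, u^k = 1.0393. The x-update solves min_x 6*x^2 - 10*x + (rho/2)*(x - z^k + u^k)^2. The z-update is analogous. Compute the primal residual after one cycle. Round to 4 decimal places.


ADMM iteration with rho = 3.0, z^k = -0.3402, u^k = 1.0393
Step 1: x-update.
Minimize 6*x^2 - 10*x + (3.0/2)*(x + 0.3402 + 1.0393)^2
FOC: (2*6 + 3.0)*x = 10 + 3.0*(-0.3402 - 1.0393)
x^{k+1} = 0.3908
Step 2: z-update.
Minimize 6*z^2 + 12*z + (3.0/2)*(0.3908 - z + 1.0393)^2
FOC: (2*6 + 3.0)*z = -12 + 3.0*(0.3908 + 1.0393)
z^{k+1} = -0.514
Step 3: u-update.
u^{k+1} = 1.0393 + 0.3908 + 0.514 = 1.9441
Step 4: Primal residual = |0.3908 + 0.514| = 0.9048


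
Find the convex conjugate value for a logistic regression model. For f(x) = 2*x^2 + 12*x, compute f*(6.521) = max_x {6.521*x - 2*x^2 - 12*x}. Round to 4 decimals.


f*(y) = sup_x {y*x - a*x^2 - b*x} = sup_x {(y-b)*x - a*x^2}
FOC: (y - b) - 2a*x = 0 => x* = (y - b)/(2a)
x* = (6.521 - 12)/(2*2) = -1.3698
f*(6.521) = (y-b)^2/(4a) = (6.521 - 12)^2/(4*2)
= 30.0194/8 = 3.7524


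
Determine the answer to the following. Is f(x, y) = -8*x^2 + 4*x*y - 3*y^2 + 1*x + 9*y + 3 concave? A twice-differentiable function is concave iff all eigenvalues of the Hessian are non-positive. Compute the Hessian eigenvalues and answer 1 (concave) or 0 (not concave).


The Hessian of f(x,y) = -8*x^2 + 4*x*y - 3*y^2 + 1*x + 9*y + 3 is:
H = [[-16, 4], [4, -6]]
Trace = -16 - 6 = -22
Determinant = -16*-6 - (4)^2 = 80
Discriminant = (-22)^2 - 4*80 = 164.0
Eigenvalues: lambda_1 = -17.4031, lambda_2 = -4.5969
The function is concave.

1


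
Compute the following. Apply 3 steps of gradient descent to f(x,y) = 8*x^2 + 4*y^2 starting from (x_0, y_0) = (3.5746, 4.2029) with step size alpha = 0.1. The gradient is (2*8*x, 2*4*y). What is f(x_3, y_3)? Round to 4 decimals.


Gradient descent on f(x,y) = 8*x^2 + 4*y^2.
Starting point: (3.5746, 4.2029), alpha = 0.1
Step 1: grad_x = 2*8*3.5746 = 57.1936, grad_y = 2*4*4.2029 = 33.6232
  x_1 = 3.5746 - 0.1*57.1936 = -2.1448
  y_1 = 4.2029 - 0.1*33.6232 = 0.8406
Step 2: grad_x = 2*8*-2.1448 = -34.3162, grad_y = 2*4*0.8406 = 6.7246
  x_2 = -2.1448 - 0.1*-34.3162 = 1.2869
  y_2 = 0.8406 - 0.1*6.7246 = 0.1681
Step 3: grad_x = 2*8*1.2869 = 20.5897, grad_y = 2*4*0.1681 = 1.3449
  x_3 = 1.2869 - 0.1*20.5897 = -0.7721
  y_3 = 0.1681 - 0.1*1.3449 = 0.0336
f(-0.7721, 0.0336) = 8*(-0.7721)^2 + 4*0.0336^2 = 4.7738


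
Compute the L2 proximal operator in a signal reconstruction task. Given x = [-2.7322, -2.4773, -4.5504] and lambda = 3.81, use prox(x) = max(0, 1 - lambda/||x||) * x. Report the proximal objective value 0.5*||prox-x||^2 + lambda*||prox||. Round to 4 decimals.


Step 1: Compute ||x||.
||x|| = 5.8573
Step 2: Compute scaling factor.
scale = max(0, 1 - 3.81/5.8573) = 0.3495
Step 3: prox(x) = [-0.955, -0.8659, -1.5905]
||prox(x)|| = 2.0473
Step 4: Proximal objective.
0.5*||prox-x||^2 = 7.2581
lambda*||prox|| = 7.8002
Total = 15.0583


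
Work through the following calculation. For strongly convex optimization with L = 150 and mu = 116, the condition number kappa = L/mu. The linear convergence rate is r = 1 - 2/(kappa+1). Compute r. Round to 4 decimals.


Step 1: Compute the condition number.
kappa = L/mu = 150/116 = 1.2931
Step 2: Compute the convergence rate.
r = 1 - 2/(kappa + 1) = 1 - 2*mu/(L + mu) = (L - mu)/(L + mu) = 34/266 = 0.1278


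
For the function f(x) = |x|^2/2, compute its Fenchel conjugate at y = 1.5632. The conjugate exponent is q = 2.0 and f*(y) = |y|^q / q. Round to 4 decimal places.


The conjugate exponent q satisfies 1/p + 1/q = 1.
p = 2, so q = 2/(2 - 1) = 2.0
|y|^q = 1.5632^2.0 = 2.4436
f*(1.5632) = 2.4436 / 2.0 = 1.2218


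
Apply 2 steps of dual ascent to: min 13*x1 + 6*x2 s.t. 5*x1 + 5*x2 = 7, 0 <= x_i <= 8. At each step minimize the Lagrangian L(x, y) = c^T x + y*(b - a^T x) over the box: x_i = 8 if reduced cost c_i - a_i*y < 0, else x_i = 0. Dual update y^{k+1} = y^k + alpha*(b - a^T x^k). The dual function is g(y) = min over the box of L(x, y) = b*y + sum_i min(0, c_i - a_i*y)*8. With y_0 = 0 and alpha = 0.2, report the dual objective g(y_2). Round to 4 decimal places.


Dual ascent for LP: min 13*x1 + 6*x2, 5*x1 + 5*x2 = 7, 0 <= x_i <= 8
Step 1: y^k = 0.0, reduced costs: (13.0, 6.0)
  x^k = (0.0, 0.0), subgradient = b - a^T x = 7.0
  y^{k+1} = 0.0 + 0.2*7.0 = 1.4
Step 2: y^k = 1.4, reduced costs: (6.0, -1.0)
  x^k = (0.0, 8.0), subgradient = b - a^T x = -33.0
  y^{k+1} = 1.4 + 0.2*-33.0 = -5.2
Dual objective at y_2 = -5.2: reduced costs (39.0, 32.0), box minimizer x = (0.0, 0.0)
g(y_2) = b*y + (c1 - a1*y)*x1 + (c2 - a2*y)*x2 = 7*(-5.2) + 39.0*0.0 + 32.0*0.0 = -36.4 + 0.0 + 0.0 = -36.4
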